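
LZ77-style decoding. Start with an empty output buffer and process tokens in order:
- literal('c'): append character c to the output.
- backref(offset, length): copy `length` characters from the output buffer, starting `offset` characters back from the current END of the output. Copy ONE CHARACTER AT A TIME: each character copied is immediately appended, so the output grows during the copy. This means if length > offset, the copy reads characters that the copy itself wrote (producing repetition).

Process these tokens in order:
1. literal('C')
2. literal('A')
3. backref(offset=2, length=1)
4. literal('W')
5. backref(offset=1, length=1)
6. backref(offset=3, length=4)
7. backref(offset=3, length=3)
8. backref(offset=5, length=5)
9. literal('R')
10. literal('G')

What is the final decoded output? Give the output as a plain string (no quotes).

Token 1: literal('C'). Output: "C"
Token 2: literal('A'). Output: "CA"
Token 3: backref(off=2, len=1). Copied 'C' from pos 0. Output: "CAC"
Token 4: literal('W'). Output: "CACW"
Token 5: backref(off=1, len=1). Copied 'W' from pos 3. Output: "CACWW"
Token 6: backref(off=3, len=4) (overlapping!). Copied 'CWWC' from pos 2. Output: "CACWWCWWC"
Token 7: backref(off=3, len=3). Copied 'WWC' from pos 6. Output: "CACWWCWWCWWC"
Token 8: backref(off=5, len=5). Copied 'WCWWC' from pos 7. Output: "CACWWCWWCWWCWCWWC"
Token 9: literal('R'). Output: "CACWWCWWCWWCWCWWCR"
Token 10: literal('G'). Output: "CACWWCWWCWWCWCWWCRG"

Answer: CACWWCWWCWWCWCWWCRG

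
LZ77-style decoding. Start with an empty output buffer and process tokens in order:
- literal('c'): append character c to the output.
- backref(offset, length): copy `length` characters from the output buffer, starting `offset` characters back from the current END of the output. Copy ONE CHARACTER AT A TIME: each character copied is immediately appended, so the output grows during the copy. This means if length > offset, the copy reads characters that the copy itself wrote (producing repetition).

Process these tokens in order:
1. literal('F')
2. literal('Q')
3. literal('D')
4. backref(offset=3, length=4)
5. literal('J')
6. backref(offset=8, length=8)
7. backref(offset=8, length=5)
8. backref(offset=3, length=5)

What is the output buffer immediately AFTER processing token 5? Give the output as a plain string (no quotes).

Answer: FQDFQDFJ

Derivation:
Token 1: literal('F'). Output: "F"
Token 2: literal('Q'). Output: "FQ"
Token 3: literal('D'). Output: "FQD"
Token 4: backref(off=3, len=4) (overlapping!). Copied 'FQDF' from pos 0. Output: "FQDFQDF"
Token 5: literal('J'). Output: "FQDFQDFJ"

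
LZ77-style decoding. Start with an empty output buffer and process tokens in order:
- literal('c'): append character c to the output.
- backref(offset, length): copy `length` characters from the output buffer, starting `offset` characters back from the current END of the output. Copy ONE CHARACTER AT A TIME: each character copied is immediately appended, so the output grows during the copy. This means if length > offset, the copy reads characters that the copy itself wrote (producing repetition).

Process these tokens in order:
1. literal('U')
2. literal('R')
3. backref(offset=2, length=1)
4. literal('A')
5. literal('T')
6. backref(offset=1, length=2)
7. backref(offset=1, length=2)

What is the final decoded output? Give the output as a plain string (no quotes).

Token 1: literal('U'). Output: "U"
Token 2: literal('R'). Output: "UR"
Token 3: backref(off=2, len=1). Copied 'U' from pos 0. Output: "URU"
Token 4: literal('A'). Output: "URUA"
Token 5: literal('T'). Output: "URUAT"
Token 6: backref(off=1, len=2) (overlapping!). Copied 'TT' from pos 4. Output: "URUATTT"
Token 7: backref(off=1, len=2) (overlapping!). Copied 'TT' from pos 6. Output: "URUATTTTT"

Answer: URUATTTTT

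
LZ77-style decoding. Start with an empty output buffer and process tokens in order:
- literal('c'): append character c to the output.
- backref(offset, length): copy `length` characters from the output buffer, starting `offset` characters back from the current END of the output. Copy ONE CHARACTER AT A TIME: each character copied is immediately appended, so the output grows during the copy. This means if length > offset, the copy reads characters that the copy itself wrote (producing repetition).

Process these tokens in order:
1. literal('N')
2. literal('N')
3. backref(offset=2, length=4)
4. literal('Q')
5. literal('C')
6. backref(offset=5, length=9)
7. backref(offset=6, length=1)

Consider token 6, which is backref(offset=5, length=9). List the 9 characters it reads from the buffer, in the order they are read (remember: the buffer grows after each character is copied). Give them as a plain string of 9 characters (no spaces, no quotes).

Answer: NNNQCNNNQ

Derivation:
Token 1: literal('N'). Output: "N"
Token 2: literal('N'). Output: "NN"
Token 3: backref(off=2, len=4) (overlapping!). Copied 'NNNN' from pos 0. Output: "NNNNNN"
Token 4: literal('Q'). Output: "NNNNNNQ"
Token 5: literal('C'). Output: "NNNNNNQC"
Token 6: backref(off=5, len=9). Buffer before: "NNNNNNQC" (len 8)
  byte 1: read out[3]='N', append. Buffer now: "NNNNNNQCN"
  byte 2: read out[4]='N', append. Buffer now: "NNNNNNQCNN"
  byte 3: read out[5]='N', append. Buffer now: "NNNNNNQCNNN"
  byte 4: read out[6]='Q', append. Buffer now: "NNNNNNQCNNNQ"
  byte 5: read out[7]='C', append. Buffer now: "NNNNNNQCNNNQC"
  byte 6: read out[8]='N', append. Buffer now: "NNNNNNQCNNNQCN"
  byte 7: read out[9]='N', append. Buffer now: "NNNNNNQCNNNQCNN"
  byte 8: read out[10]='N', append. Buffer now: "NNNNNNQCNNNQCNNN"
  byte 9: read out[11]='Q', append. Buffer now: "NNNNNNQCNNNQCNNNQ"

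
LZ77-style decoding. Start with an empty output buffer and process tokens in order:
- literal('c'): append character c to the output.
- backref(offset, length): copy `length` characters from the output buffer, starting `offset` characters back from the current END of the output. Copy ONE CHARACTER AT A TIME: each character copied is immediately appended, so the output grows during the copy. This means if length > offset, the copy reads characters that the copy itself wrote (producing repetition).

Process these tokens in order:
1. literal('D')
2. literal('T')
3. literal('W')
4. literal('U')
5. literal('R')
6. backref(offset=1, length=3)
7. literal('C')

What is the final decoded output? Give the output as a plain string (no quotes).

Token 1: literal('D'). Output: "D"
Token 2: literal('T'). Output: "DT"
Token 3: literal('W'). Output: "DTW"
Token 4: literal('U'). Output: "DTWU"
Token 5: literal('R'). Output: "DTWUR"
Token 6: backref(off=1, len=3) (overlapping!). Copied 'RRR' from pos 4. Output: "DTWURRRR"
Token 7: literal('C'). Output: "DTWURRRRC"

Answer: DTWURRRRC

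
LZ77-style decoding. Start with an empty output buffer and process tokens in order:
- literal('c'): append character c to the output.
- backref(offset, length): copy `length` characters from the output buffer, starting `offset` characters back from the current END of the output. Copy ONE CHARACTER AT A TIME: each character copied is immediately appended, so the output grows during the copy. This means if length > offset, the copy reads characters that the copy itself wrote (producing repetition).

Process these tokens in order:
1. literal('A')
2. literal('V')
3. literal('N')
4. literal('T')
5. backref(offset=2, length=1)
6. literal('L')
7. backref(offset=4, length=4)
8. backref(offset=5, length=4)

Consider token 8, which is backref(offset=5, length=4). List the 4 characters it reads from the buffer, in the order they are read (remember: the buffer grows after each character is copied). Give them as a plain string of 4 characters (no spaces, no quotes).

Answer: LNTN

Derivation:
Token 1: literal('A'). Output: "A"
Token 2: literal('V'). Output: "AV"
Token 3: literal('N'). Output: "AVN"
Token 4: literal('T'). Output: "AVNT"
Token 5: backref(off=2, len=1). Copied 'N' from pos 2. Output: "AVNTN"
Token 6: literal('L'). Output: "AVNTNL"
Token 7: backref(off=4, len=4). Copied 'NTNL' from pos 2. Output: "AVNTNLNTNL"
Token 8: backref(off=5, len=4). Buffer before: "AVNTNLNTNL" (len 10)
  byte 1: read out[5]='L', append. Buffer now: "AVNTNLNTNLL"
  byte 2: read out[6]='N', append. Buffer now: "AVNTNLNTNLLN"
  byte 3: read out[7]='T', append. Buffer now: "AVNTNLNTNLLNT"
  byte 4: read out[8]='N', append. Buffer now: "AVNTNLNTNLLNTN"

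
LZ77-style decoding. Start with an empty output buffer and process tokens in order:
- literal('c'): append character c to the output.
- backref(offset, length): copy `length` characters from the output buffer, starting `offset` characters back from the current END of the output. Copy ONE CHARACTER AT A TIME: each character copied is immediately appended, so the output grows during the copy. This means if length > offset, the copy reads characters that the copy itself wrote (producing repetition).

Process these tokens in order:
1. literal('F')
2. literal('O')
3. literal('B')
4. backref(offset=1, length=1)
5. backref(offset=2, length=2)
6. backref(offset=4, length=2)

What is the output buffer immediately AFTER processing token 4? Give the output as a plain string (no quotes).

Token 1: literal('F'). Output: "F"
Token 2: literal('O'). Output: "FO"
Token 3: literal('B'). Output: "FOB"
Token 4: backref(off=1, len=1). Copied 'B' from pos 2. Output: "FOBB"

Answer: FOBB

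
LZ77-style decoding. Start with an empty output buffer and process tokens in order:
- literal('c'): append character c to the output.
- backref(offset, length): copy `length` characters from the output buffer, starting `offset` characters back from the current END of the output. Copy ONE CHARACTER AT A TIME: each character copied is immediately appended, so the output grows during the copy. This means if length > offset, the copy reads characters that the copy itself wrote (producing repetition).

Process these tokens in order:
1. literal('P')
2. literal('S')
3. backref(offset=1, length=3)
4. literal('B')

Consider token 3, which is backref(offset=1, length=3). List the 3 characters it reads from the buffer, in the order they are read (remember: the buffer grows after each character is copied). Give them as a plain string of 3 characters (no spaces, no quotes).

Answer: SSS

Derivation:
Token 1: literal('P'). Output: "P"
Token 2: literal('S'). Output: "PS"
Token 3: backref(off=1, len=3). Buffer before: "PS" (len 2)
  byte 1: read out[1]='S', append. Buffer now: "PSS"
  byte 2: read out[2]='S', append. Buffer now: "PSSS"
  byte 3: read out[3]='S', append. Buffer now: "PSSSS"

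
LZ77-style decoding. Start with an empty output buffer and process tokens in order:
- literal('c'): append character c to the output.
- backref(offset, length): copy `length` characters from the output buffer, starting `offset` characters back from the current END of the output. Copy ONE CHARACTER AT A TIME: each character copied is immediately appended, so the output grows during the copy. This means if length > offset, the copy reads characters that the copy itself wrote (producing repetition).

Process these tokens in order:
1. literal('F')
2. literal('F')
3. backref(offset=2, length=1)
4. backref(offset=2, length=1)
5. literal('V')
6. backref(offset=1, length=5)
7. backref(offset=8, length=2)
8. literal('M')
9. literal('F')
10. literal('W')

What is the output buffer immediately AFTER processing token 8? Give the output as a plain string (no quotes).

Answer: FFFFVVVVVVFFM

Derivation:
Token 1: literal('F'). Output: "F"
Token 2: literal('F'). Output: "FF"
Token 3: backref(off=2, len=1). Copied 'F' from pos 0. Output: "FFF"
Token 4: backref(off=2, len=1). Copied 'F' from pos 1. Output: "FFFF"
Token 5: literal('V'). Output: "FFFFV"
Token 6: backref(off=1, len=5) (overlapping!). Copied 'VVVVV' from pos 4. Output: "FFFFVVVVVV"
Token 7: backref(off=8, len=2). Copied 'FF' from pos 2. Output: "FFFFVVVVVVFF"
Token 8: literal('M'). Output: "FFFFVVVVVVFFM"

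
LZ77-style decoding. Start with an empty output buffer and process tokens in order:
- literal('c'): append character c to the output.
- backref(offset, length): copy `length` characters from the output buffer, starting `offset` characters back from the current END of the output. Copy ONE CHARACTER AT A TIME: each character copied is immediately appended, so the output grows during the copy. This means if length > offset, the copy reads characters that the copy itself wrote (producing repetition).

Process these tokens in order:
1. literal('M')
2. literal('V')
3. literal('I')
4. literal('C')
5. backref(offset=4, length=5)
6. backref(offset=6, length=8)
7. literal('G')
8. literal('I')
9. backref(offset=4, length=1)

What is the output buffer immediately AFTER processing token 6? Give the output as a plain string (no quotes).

Token 1: literal('M'). Output: "M"
Token 2: literal('V'). Output: "MV"
Token 3: literal('I'). Output: "MVI"
Token 4: literal('C'). Output: "MVIC"
Token 5: backref(off=4, len=5) (overlapping!). Copied 'MVICM' from pos 0. Output: "MVICMVICM"
Token 6: backref(off=6, len=8) (overlapping!). Copied 'CMVICMCM' from pos 3. Output: "MVICMVICMCMVICMCM"

Answer: MVICMVICMCMVICMCM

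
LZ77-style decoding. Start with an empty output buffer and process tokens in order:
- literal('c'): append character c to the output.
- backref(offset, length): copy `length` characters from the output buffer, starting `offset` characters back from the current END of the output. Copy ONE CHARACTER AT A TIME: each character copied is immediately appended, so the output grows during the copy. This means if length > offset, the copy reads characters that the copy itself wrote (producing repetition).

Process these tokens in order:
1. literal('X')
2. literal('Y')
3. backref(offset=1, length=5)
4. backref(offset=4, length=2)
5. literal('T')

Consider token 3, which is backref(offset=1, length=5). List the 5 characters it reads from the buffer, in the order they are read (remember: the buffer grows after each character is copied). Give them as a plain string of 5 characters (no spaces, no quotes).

Token 1: literal('X'). Output: "X"
Token 2: literal('Y'). Output: "XY"
Token 3: backref(off=1, len=5). Buffer before: "XY" (len 2)
  byte 1: read out[1]='Y', append. Buffer now: "XYY"
  byte 2: read out[2]='Y', append. Buffer now: "XYYY"
  byte 3: read out[3]='Y', append. Buffer now: "XYYYY"
  byte 4: read out[4]='Y', append. Buffer now: "XYYYYY"
  byte 5: read out[5]='Y', append. Buffer now: "XYYYYYY"

Answer: YYYYY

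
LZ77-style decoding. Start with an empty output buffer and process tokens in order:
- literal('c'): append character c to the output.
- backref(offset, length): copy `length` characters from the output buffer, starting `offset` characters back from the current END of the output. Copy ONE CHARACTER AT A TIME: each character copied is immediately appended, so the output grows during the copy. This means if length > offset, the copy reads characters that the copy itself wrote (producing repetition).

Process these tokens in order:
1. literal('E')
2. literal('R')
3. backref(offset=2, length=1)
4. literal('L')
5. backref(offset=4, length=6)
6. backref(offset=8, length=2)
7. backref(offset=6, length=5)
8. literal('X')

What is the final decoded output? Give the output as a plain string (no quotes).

Token 1: literal('E'). Output: "E"
Token 2: literal('R'). Output: "ER"
Token 3: backref(off=2, len=1). Copied 'E' from pos 0. Output: "ERE"
Token 4: literal('L'). Output: "EREL"
Token 5: backref(off=4, len=6) (overlapping!). Copied 'ERELER' from pos 0. Output: "ERELERELER"
Token 6: backref(off=8, len=2). Copied 'EL' from pos 2. Output: "ERELERELEREL"
Token 7: backref(off=6, len=5). Copied 'ELERE' from pos 6. Output: "ERELERELERELELERE"
Token 8: literal('X'). Output: "ERELERELERELELEREX"

Answer: ERELERELERELELEREX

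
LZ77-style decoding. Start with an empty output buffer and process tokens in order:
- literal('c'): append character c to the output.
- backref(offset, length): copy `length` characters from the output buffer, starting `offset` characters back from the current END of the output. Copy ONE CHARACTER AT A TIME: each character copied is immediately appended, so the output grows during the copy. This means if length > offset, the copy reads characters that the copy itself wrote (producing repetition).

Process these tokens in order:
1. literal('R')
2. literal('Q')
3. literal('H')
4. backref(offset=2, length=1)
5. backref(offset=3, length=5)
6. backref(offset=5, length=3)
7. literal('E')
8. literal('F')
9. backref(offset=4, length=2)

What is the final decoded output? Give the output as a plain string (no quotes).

Token 1: literal('R'). Output: "R"
Token 2: literal('Q'). Output: "RQ"
Token 3: literal('H'). Output: "RQH"
Token 4: backref(off=2, len=1). Copied 'Q' from pos 1. Output: "RQHQ"
Token 5: backref(off=3, len=5) (overlapping!). Copied 'QHQQH' from pos 1. Output: "RQHQQHQQH"
Token 6: backref(off=5, len=3). Copied 'QHQ' from pos 4. Output: "RQHQQHQQHQHQ"
Token 7: literal('E'). Output: "RQHQQHQQHQHQE"
Token 8: literal('F'). Output: "RQHQQHQQHQHQEF"
Token 9: backref(off=4, len=2). Copied 'HQ' from pos 10. Output: "RQHQQHQQHQHQEFHQ"

Answer: RQHQQHQQHQHQEFHQ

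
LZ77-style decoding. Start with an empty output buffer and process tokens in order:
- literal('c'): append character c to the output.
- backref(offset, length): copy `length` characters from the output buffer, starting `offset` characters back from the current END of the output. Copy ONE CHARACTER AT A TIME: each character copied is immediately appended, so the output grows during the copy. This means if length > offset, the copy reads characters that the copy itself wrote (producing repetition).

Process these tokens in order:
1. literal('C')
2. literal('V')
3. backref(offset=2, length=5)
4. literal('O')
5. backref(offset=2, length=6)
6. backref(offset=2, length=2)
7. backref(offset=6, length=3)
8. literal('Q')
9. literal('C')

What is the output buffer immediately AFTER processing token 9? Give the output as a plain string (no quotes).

Answer: CVCVCVCOCOCOCOCOCOCQC

Derivation:
Token 1: literal('C'). Output: "C"
Token 2: literal('V'). Output: "CV"
Token 3: backref(off=2, len=5) (overlapping!). Copied 'CVCVC' from pos 0. Output: "CVCVCVC"
Token 4: literal('O'). Output: "CVCVCVCO"
Token 5: backref(off=2, len=6) (overlapping!). Copied 'COCOCO' from pos 6. Output: "CVCVCVCOCOCOCO"
Token 6: backref(off=2, len=2). Copied 'CO' from pos 12. Output: "CVCVCVCOCOCOCOCO"
Token 7: backref(off=6, len=3). Copied 'COC' from pos 10. Output: "CVCVCVCOCOCOCOCOCOC"
Token 8: literal('Q'). Output: "CVCVCVCOCOCOCOCOCOCQ"
Token 9: literal('C'). Output: "CVCVCVCOCOCOCOCOCOCQC"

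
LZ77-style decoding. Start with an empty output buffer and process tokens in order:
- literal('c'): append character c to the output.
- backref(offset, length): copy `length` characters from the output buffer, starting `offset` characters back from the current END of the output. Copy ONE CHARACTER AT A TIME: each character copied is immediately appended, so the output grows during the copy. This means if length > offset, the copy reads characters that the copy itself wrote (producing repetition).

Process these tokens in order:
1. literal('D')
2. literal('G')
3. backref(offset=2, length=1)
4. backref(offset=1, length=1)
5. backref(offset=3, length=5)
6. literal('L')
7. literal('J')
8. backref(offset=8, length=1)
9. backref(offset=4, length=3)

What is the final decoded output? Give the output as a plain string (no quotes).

Token 1: literal('D'). Output: "D"
Token 2: literal('G'). Output: "DG"
Token 3: backref(off=2, len=1). Copied 'D' from pos 0. Output: "DGD"
Token 4: backref(off=1, len=1). Copied 'D' from pos 2. Output: "DGDD"
Token 5: backref(off=3, len=5) (overlapping!). Copied 'GDDGD' from pos 1. Output: "DGDDGDDGD"
Token 6: literal('L'). Output: "DGDDGDDGDL"
Token 7: literal('J'). Output: "DGDDGDDGDLJ"
Token 8: backref(off=8, len=1). Copied 'D' from pos 3. Output: "DGDDGDDGDLJD"
Token 9: backref(off=4, len=3). Copied 'DLJ' from pos 8. Output: "DGDDGDDGDLJDDLJ"

Answer: DGDDGDDGDLJDDLJ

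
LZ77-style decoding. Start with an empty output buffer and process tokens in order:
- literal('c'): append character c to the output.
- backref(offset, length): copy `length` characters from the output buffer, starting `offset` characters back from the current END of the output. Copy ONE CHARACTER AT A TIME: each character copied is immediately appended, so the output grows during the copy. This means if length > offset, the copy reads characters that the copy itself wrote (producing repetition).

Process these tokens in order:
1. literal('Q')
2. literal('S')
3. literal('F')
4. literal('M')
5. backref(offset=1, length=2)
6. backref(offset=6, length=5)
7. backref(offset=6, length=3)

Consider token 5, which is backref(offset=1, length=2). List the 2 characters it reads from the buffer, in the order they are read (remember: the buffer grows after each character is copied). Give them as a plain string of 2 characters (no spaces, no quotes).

Token 1: literal('Q'). Output: "Q"
Token 2: literal('S'). Output: "QS"
Token 3: literal('F'). Output: "QSF"
Token 4: literal('M'). Output: "QSFM"
Token 5: backref(off=1, len=2). Buffer before: "QSFM" (len 4)
  byte 1: read out[3]='M', append. Buffer now: "QSFMM"
  byte 2: read out[4]='M', append. Buffer now: "QSFMMM"

Answer: MM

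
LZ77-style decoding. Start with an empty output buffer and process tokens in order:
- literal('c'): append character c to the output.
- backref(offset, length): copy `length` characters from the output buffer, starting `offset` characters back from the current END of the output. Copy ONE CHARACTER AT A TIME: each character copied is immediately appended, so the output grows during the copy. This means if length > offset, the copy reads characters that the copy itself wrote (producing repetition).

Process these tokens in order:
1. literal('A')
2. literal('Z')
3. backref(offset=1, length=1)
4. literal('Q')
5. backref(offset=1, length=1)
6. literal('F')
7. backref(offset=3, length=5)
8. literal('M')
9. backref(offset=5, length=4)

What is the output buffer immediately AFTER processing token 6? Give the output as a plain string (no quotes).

Answer: AZZQQF

Derivation:
Token 1: literal('A'). Output: "A"
Token 2: literal('Z'). Output: "AZ"
Token 3: backref(off=1, len=1). Copied 'Z' from pos 1. Output: "AZZ"
Token 4: literal('Q'). Output: "AZZQ"
Token 5: backref(off=1, len=1). Copied 'Q' from pos 3. Output: "AZZQQ"
Token 6: literal('F'). Output: "AZZQQF"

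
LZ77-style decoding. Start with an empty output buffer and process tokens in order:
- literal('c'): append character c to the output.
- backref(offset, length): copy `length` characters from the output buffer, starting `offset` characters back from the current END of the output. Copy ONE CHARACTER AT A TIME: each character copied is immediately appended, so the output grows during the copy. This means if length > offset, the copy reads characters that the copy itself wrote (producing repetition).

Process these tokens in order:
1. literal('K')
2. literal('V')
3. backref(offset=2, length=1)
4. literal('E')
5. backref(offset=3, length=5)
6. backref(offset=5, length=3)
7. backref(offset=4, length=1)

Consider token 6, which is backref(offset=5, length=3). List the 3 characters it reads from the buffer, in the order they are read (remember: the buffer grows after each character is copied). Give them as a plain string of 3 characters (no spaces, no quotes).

Answer: VKE

Derivation:
Token 1: literal('K'). Output: "K"
Token 2: literal('V'). Output: "KV"
Token 3: backref(off=2, len=1). Copied 'K' from pos 0. Output: "KVK"
Token 4: literal('E'). Output: "KVKE"
Token 5: backref(off=3, len=5) (overlapping!). Copied 'VKEVK' from pos 1. Output: "KVKEVKEVK"
Token 6: backref(off=5, len=3). Buffer before: "KVKEVKEVK" (len 9)
  byte 1: read out[4]='V', append. Buffer now: "KVKEVKEVKV"
  byte 2: read out[5]='K', append. Buffer now: "KVKEVKEVKVK"
  byte 3: read out[6]='E', append. Buffer now: "KVKEVKEVKVKE"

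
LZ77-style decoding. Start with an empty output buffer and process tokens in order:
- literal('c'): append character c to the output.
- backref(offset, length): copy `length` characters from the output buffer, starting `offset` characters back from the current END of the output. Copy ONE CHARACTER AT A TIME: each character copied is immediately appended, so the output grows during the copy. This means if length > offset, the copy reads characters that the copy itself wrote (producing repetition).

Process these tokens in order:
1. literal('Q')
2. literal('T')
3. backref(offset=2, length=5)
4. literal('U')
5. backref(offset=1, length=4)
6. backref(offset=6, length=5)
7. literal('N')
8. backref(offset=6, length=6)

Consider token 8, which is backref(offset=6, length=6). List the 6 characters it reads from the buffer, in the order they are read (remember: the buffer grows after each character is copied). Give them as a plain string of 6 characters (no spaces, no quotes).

Token 1: literal('Q'). Output: "Q"
Token 2: literal('T'). Output: "QT"
Token 3: backref(off=2, len=5) (overlapping!). Copied 'QTQTQ' from pos 0. Output: "QTQTQTQ"
Token 4: literal('U'). Output: "QTQTQTQU"
Token 5: backref(off=1, len=4) (overlapping!). Copied 'UUUU' from pos 7. Output: "QTQTQTQUUUUU"
Token 6: backref(off=6, len=5). Copied 'QUUUU' from pos 6. Output: "QTQTQTQUUUUUQUUUU"
Token 7: literal('N'). Output: "QTQTQTQUUUUUQUUUUN"
Token 8: backref(off=6, len=6). Buffer before: "QTQTQTQUUUUUQUUUUN" (len 18)
  byte 1: read out[12]='Q', append. Buffer now: "QTQTQTQUUUUUQUUUUNQ"
  byte 2: read out[13]='U', append. Buffer now: "QTQTQTQUUUUUQUUUUNQU"
  byte 3: read out[14]='U', append. Buffer now: "QTQTQTQUUUUUQUUUUNQUU"
  byte 4: read out[15]='U', append. Buffer now: "QTQTQTQUUUUUQUUUUNQUUU"
  byte 5: read out[16]='U', append. Buffer now: "QTQTQTQUUUUUQUUUUNQUUUU"
  byte 6: read out[17]='N', append. Buffer now: "QTQTQTQUUUUUQUUUUNQUUUUN"

Answer: QUUUUN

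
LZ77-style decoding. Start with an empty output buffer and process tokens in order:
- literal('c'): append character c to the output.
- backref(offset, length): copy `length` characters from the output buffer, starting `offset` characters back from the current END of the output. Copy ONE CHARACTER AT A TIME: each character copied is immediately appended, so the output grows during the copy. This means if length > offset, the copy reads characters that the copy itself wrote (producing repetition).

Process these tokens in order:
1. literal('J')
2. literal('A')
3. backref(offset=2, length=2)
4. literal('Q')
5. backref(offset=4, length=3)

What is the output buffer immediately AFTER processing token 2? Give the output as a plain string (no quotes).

Answer: JA

Derivation:
Token 1: literal('J'). Output: "J"
Token 2: literal('A'). Output: "JA"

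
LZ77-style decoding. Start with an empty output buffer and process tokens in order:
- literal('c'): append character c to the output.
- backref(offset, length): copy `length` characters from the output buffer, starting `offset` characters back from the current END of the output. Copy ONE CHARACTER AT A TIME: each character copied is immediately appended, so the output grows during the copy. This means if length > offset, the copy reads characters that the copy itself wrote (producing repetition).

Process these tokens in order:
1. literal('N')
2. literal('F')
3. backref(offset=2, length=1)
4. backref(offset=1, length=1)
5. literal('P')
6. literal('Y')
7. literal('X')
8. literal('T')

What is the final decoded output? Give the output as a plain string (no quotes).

Answer: NFNNPYXT

Derivation:
Token 1: literal('N'). Output: "N"
Token 2: literal('F'). Output: "NF"
Token 3: backref(off=2, len=1). Copied 'N' from pos 0. Output: "NFN"
Token 4: backref(off=1, len=1). Copied 'N' from pos 2. Output: "NFNN"
Token 5: literal('P'). Output: "NFNNP"
Token 6: literal('Y'). Output: "NFNNPY"
Token 7: literal('X'). Output: "NFNNPYX"
Token 8: literal('T'). Output: "NFNNPYXT"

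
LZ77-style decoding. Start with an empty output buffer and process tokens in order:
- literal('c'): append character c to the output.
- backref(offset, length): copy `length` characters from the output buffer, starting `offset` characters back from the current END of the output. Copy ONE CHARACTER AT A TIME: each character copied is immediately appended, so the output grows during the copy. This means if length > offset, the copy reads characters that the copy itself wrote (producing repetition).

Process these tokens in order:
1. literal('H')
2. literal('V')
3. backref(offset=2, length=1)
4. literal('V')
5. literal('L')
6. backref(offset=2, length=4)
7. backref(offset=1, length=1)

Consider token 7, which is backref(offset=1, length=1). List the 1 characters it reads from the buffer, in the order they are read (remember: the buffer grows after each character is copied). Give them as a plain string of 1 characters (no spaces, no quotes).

Token 1: literal('H'). Output: "H"
Token 2: literal('V'). Output: "HV"
Token 3: backref(off=2, len=1). Copied 'H' from pos 0. Output: "HVH"
Token 4: literal('V'). Output: "HVHV"
Token 5: literal('L'). Output: "HVHVL"
Token 6: backref(off=2, len=4) (overlapping!). Copied 'VLVL' from pos 3. Output: "HVHVLVLVL"
Token 7: backref(off=1, len=1). Buffer before: "HVHVLVLVL" (len 9)
  byte 1: read out[8]='L', append. Buffer now: "HVHVLVLVLL"

Answer: L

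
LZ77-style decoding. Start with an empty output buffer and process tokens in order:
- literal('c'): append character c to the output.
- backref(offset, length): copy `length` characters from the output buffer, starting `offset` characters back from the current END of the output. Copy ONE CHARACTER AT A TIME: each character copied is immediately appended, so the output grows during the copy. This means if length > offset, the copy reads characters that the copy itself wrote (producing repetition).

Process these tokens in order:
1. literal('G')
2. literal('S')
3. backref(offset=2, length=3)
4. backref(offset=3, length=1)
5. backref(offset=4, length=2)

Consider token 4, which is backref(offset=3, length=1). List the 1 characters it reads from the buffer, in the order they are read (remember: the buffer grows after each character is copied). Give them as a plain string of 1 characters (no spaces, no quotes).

Answer: G

Derivation:
Token 1: literal('G'). Output: "G"
Token 2: literal('S'). Output: "GS"
Token 3: backref(off=2, len=3) (overlapping!). Copied 'GSG' from pos 0. Output: "GSGSG"
Token 4: backref(off=3, len=1). Buffer before: "GSGSG" (len 5)
  byte 1: read out[2]='G', append. Buffer now: "GSGSGG"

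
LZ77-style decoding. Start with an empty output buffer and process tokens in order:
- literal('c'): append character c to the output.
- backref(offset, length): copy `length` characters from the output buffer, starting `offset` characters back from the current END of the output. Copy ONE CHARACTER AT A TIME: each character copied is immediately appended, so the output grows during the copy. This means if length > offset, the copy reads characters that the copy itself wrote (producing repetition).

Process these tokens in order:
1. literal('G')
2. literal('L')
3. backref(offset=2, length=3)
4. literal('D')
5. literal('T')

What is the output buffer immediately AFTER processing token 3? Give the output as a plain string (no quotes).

Token 1: literal('G'). Output: "G"
Token 2: literal('L'). Output: "GL"
Token 3: backref(off=2, len=3) (overlapping!). Copied 'GLG' from pos 0. Output: "GLGLG"

Answer: GLGLG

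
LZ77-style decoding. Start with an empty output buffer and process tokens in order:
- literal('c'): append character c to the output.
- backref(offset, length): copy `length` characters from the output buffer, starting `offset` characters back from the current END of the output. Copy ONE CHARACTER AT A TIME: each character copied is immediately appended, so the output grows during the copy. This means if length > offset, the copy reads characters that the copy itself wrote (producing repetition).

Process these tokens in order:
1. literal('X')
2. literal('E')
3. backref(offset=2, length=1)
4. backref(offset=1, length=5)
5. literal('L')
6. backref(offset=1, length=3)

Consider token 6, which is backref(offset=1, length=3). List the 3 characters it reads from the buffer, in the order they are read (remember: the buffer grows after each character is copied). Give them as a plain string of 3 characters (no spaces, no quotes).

Answer: LLL

Derivation:
Token 1: literal('X'). Output: "X"
Token 2: literal('E'). Output: "XE"
Token 3: backref(off=2, len=1). Copied 'X' from pos 0. Output: "XEX"
Token 4: backref(off=1, len=5) (overlapping!). Copied 'XXXXX' from pos 2. Output: "XEXXXXXX"
Token 5: literal('L'). Output: "XEXXXXXXL"
Token 6: backref(off=1, len=3). Buffer before: "XEXXXXXXL" (len 9)
  byte 1: read out[8]='L', append. Buffer now: "XEXXXXXXLL"
  byte 2: read out[9]='L', append. Buffer now: "XEXXXXXXLLL"
  byte 3: read out[10]='L', append. Buffer now: "XEXXXXXXLLLL"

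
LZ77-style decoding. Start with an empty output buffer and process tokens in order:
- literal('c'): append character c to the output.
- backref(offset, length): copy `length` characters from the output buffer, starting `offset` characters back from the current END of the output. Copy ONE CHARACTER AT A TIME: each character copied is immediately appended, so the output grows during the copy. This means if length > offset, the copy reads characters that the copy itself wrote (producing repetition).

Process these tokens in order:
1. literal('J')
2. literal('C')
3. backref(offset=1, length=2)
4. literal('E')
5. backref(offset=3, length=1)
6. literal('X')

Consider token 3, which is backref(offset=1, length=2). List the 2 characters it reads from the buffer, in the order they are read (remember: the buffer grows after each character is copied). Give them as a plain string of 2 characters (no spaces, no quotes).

Answer: CC

Derivation:
Token 1: literal('J'). Output: "J"
Token 2: literal('C'). Output: "JC"
Token 3: backref(off=1, len=2). Buffer before: "JC" (len 2)
  byte 1: read out[1]='C', append. Buffer now: "JCC"
  byte 2: read out[2]='C', append. Buffer now: "JCCC"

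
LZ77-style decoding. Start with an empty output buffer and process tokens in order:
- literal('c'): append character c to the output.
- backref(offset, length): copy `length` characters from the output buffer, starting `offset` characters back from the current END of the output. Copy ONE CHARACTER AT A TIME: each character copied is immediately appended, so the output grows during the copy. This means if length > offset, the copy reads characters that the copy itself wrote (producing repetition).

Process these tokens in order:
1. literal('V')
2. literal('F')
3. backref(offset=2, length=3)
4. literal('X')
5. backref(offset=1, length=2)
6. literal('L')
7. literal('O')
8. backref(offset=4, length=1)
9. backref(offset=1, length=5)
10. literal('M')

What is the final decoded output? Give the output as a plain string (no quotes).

Token 1: literal('V'). Output: "V"
Token 2: literal('F'). Output: "VF"
Token 3: backref(off=2, len=3) (overlapping!). Copied 'VFV' from pos 0. Output: "VFVFV"
Token 4: literal('X'). Output: "VFVFVX"
Token 5: backref(off=1, len=2) (overlapping!). Copied 'XX' from pos 5. Output: "VFVFVXXX"
Token 6: literal('L'). Output: "VFVFVXXXL"
Token 7: literal('O'). Output: "VFVFVXXXLO"
Token 8: backref(off=4, len=1). Copied 'X' from pos 6. Output: "VFVFVXXXLOX"
Token 9: backref(off=1, len=5) (overlapping!). Copied 'XXXXX' from pos 10. Output: "VFVFVXXXLOXXXXXX"
Token 10: literal('M'). Output: "VFVFVXXXLOXXXXXXM"

Answer: VFVFVXXXLOXXXXXXM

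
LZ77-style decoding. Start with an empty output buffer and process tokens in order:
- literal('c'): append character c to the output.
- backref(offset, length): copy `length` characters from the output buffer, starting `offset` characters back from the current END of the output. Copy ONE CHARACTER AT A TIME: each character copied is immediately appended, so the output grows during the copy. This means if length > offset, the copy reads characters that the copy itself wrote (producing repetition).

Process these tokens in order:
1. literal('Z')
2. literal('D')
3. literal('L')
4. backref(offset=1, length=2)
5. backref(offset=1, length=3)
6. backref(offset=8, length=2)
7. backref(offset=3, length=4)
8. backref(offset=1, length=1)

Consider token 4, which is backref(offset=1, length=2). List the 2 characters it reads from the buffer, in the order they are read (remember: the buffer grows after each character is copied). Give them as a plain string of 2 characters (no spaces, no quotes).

Token 1: literal('Z'). Output: "Z"
Token 2: literal('D'). Output: "ZD"
Token 3: literal('L'). Output: "ZDL"
Token 4: backref(off=1, len=2). Buffer before: "ZDL" (len 3)
  byte 1: read out[2]='L', append. Buffer now: "ZDLL"
  byte 2: read out[3]='L', append. Buffer now: "ZDLLL"

Answer: LL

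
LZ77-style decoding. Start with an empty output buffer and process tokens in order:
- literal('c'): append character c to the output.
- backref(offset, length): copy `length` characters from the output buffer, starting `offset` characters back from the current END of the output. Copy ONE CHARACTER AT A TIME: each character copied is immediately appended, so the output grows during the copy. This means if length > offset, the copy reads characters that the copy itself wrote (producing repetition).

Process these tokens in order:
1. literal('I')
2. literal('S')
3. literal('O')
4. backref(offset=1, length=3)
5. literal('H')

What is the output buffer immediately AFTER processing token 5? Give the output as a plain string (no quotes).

Token 1: literal('I'). Output: "I"
Token 2: literal('S'). Output: "IS"
Token 3: literal('O'). Output: "ISO"
Token 4: backref(off=1, len=3) (overlapping!). Copied 'OOO' from pos 2. Output: "ISOOOO"
Token 5: literal('H'). Output: "ISOOOOH"

Answer: ISOOOOH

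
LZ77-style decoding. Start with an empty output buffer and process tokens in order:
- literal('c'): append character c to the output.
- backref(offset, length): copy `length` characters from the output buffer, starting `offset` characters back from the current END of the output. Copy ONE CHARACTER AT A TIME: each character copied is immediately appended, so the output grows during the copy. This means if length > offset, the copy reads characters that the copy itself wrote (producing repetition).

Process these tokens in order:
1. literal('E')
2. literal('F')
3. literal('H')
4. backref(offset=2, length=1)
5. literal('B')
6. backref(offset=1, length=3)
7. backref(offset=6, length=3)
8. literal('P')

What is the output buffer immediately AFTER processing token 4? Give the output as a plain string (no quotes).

Answer: EFHF

Derivation:
Token 1: literal('E'). Output: "E"
Token 2: literal('F'). Output: "EF"
Token 3: literal('H'). Output: "EFH"
Token 4: backref(off=2, len=1). Copied 'F' from pos 1. Output: "EFHF"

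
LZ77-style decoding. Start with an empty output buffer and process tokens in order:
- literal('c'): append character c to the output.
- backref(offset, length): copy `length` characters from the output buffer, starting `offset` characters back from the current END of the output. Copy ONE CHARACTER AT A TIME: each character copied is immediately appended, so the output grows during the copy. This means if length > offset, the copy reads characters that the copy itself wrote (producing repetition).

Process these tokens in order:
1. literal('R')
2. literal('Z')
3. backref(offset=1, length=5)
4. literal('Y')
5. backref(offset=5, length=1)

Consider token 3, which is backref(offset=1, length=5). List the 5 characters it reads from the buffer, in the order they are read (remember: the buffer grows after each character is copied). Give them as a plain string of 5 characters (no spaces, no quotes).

Answer: ZZZZZ

Derivation:
Token 1: literal('R'). Output: "R"
Token 2: literal('Z'). Output: "RZ"
Token 3: backref(off=1, len=5). Buffer before: "RZ" (len 2)
  byte 1: read out[1]='Z', append. Buffer now: "RZZ"
  byte 2: read out[2]='Z', append. Buffer now: "RZZZ"
  byte 3: read out[3]='Z', append. Buffer now: "RZZZZ"
  byte 4: read out[4]='Z', append. Buffer now: "RZZZZZ"
  byte 5: read out[5]='Z', append. Buffer now: "RZZZZZZ"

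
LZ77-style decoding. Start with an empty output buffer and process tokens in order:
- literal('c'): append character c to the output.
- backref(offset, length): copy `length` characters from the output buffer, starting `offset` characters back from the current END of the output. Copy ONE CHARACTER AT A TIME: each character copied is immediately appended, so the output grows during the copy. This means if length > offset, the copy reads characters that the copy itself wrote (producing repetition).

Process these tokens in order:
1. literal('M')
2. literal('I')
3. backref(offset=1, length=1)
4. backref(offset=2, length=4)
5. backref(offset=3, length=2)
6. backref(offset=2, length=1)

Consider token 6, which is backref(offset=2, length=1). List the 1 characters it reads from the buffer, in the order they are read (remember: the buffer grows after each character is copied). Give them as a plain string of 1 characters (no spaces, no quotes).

Answer: I

Derivation:
Token 1: literal('M'). Output: "M"
Token 2: literal('I'). Output: "MI"
Token 3: backref(off=1, len=1). Copied 'I' from pos 1. Output: "MII"
Token 4: backref(off=2, len=4) (overlapping!). Copied 'IIII' from pos 1. Output: "MIIIIII"
Token 5: backref(off=3, len=2). Copied 'II' from pos 4. Output: "MIIIIIIII"
Token 6: backref(off=2, len=1). Buffer before: "MIIIIIIII" (len 9)
  byte 1: read out[7]='I', append. Buffer now: "MIIIIIIIII"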